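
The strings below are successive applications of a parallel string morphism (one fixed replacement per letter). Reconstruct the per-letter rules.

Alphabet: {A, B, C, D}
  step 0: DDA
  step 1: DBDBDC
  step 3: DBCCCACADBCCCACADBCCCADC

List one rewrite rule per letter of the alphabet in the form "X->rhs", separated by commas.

  step 0 ⇒ step 1: DDA ⇒ DB·DB·DC
    A ↦ DC
    D ↦ DB
    B ↦ CC  (constrained at step 1)
    C ↦ CA  (constrained at step 1)

A->DC, B->CC, C->CA, D->DB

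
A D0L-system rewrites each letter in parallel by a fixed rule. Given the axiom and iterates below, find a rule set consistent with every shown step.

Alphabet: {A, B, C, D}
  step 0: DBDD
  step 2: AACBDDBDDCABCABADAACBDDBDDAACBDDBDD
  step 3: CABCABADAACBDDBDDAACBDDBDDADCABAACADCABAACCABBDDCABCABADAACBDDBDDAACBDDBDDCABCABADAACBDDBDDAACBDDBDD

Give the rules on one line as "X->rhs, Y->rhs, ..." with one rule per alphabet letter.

A->CAB, B->AAC, C->AD, D->BDD

  step 2 ⇒ step 3: AACBDDBDDCABCABADAACBDDBDDAACBDDBDD ⇒ CAB·CAB·AD·AAC·BDD·BDD·AAC·BDD·BDD·AD·CAB·AAC·AD·CAB·AAC·CAB·BDD·CAB·CAB·AD·AAC·BDD·BDD·AAC·BDD·BDD·CAB·CAB·AD·AAC·BDD·BDD·AAC·BDD·BDD
    A ↦ CAB
    B ↦ AAC
    C ↦ AD
    D ↦ BDD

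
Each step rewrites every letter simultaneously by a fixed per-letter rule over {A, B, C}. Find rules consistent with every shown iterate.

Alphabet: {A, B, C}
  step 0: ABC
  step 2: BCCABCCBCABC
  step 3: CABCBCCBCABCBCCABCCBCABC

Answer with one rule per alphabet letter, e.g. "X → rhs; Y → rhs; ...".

A->CB, B->CA, C->BC

  step 2 ⇒ step 3: BCCABCCBCABC ⇒ CA·BC·BC·CB·CA·BC·BC·CA·BC·CB·CA·BC
    A ↦ CB
    B ↦ CA
    C ↦ BC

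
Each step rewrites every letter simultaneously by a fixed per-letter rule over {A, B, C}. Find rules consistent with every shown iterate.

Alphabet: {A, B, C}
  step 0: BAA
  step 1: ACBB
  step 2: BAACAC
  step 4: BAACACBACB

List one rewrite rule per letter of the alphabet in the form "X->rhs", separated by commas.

  step 1 ⇒ step 2: ACBB ⇒ B·A·AC·AC
    A ↦ B
    B ↦ AC
    C ↦ A

A->B, B->AC, C->A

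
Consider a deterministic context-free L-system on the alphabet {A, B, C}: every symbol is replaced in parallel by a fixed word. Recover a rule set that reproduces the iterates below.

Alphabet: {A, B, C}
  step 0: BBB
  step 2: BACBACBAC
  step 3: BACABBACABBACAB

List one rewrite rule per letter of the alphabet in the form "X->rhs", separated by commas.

  step 2 ⇒ step 3: BACBACBAC ⇒ BA·C·AB·BA·C·AB·BA·C·AB
    A ↦ C
    B ↦ BA
    C ↦ AB

A->C, B->BA, C->AB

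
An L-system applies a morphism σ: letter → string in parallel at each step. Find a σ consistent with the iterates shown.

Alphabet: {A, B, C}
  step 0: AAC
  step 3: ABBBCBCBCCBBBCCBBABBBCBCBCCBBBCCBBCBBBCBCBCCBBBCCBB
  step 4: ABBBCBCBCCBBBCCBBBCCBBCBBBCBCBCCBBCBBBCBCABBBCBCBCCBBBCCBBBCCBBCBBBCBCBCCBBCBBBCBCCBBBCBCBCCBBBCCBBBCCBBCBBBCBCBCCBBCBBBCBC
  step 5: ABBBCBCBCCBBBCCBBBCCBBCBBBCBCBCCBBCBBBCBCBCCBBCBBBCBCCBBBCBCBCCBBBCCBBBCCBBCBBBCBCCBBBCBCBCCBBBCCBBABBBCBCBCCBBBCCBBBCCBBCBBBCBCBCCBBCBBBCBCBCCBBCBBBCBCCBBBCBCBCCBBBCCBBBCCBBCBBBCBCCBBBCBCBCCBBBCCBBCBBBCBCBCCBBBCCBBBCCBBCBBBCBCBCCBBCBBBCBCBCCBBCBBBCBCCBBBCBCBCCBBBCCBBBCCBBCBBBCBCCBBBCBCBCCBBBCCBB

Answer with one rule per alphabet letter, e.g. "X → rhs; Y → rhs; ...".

A->ABB, B->BC, C->CBB

  step 4 ⇒ step 5: ABBBCBCBCCBBBCCBBBCCBBCBBBCBCBCCBBCBBBCBCABBBCBCBCCBBBCCBBBCCBBCBBBCBCBCCBBCBBBCBCCBBBCBCBCCBBBCCBBBCCBBCBBBCBCBCCBBCBBBCBC ⇒ ABB·BC·BC·BC·CBB·BC·CBB·BC·CBB·CBB·BC·BC·BC·CBB·CBB·BC·BC·BC·CBB·CBB·BC·BC·CBB·BC·BC·BC·CBB·BC·CBB·BC·CBB·CBB·BC·BC·CBB·BC·BC·BC·CBB·BC·CBB·ABB·BC·BC·BC·CBB·BC·CBB·BC·CBB·CBB·BC·BC·BC·CBB·CBB·BC·BC·BC·CBB·CBB·BC·BC·CBB·BC·BC·BC·CBB·BC·CBB·BC·CBB·CBB·BC·BC·CBB·BC·BC·BC·CBB·BC·CBB·CBB·BC·BC·BC·CBB·BC·CBB·BC·CBB·CBB·BC·BC·BC·CBB·CBB·BC·BC·BC·CBB·CBB·BC·BC·CBB·BC·BC·BC·CBB·BC·CBB·BC·CBB·CBB·BC·BC·CBB·BC·BC·BC·CBB·BC·CBB
    A ↦ ABB
    B ↦ BC
    C ↦ CBB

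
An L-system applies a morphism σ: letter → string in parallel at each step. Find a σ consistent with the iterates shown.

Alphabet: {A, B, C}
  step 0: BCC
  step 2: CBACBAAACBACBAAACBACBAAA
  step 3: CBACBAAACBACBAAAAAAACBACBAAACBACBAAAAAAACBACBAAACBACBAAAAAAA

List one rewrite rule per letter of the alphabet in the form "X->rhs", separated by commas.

  step 2 ⇒ step 3: CBACBAAACBACBAAACBACBAAA ⇒ CBA·CBA·AA·CBA·CBA·AA·AA·AA·CBA·CBA·AA·CBA·CBA·AA·AA·AA·CBA·CBA·AA·CBA·CBA·AA·AA·AA
    A ↦ AA
    B ↦ CBA
    C ↦ CBA

A->AA, B->CBA, C->CBA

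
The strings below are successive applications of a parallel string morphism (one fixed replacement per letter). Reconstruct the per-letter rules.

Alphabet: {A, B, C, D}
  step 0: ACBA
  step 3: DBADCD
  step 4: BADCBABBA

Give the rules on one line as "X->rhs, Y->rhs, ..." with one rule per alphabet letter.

A->C, B->D, C->B, D->BA

  step 3 ⇒ step 4: DBADCD ⇒ BA·D·C·BA·B·BA
    A ↦ C
    B ↦ D
    C ↦ B
    D ↦ BA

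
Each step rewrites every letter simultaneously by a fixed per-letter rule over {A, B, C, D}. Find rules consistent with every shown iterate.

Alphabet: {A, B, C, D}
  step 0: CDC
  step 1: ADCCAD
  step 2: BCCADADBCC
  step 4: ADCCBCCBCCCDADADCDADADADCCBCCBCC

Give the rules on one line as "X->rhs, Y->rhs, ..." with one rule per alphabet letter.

A->B, B->CD, C->AD, D->CC

  step 1 ⇒ step 2: ADCCAD ⇒ B·CC·AD·AD·B·CC
    A ↦ B
    C ↦ AD
    D ↦ CC
    B ↦ CD  (constrained at step 2)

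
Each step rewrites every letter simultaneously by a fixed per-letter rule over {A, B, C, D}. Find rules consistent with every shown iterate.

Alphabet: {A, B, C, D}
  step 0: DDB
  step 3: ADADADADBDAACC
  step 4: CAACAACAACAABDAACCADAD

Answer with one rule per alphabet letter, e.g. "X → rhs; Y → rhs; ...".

  step 3 ⇒ step 4: ADADADADBDAACC ⇒ C·AA·C·AA·C·AA·C·AA·BD·AA·C·C·AD·AD
    A ↦ C
    B ↦ BD
    C ↦ AD
    D ↦ AA

A->C, B->BD, C->AD, D->AA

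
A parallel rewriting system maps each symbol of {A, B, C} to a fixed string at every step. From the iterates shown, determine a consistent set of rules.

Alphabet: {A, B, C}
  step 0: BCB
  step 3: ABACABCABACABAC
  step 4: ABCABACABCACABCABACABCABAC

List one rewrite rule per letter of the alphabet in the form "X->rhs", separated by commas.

  step 3 ⇒ step 4: ABACABCABACABAC ⇒ AB·C·AB·AC·AB·C·AC·AB·C·AB·AC·AB·C·AB·AC
    A ↦ AB
    B ↦ C
    C ↦ AC

A->AB, B->C, C->AC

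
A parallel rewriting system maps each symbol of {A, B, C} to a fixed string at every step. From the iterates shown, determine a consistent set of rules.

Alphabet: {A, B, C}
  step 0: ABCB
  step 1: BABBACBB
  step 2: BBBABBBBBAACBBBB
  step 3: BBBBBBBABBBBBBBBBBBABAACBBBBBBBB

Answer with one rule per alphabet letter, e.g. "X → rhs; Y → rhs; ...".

A->BA, B->BB, C->AC

  step 2 ⇒ step 3: BBBABBBBBAACBBBB ⇒ BB·BB·BB·BA·BB·BB·BB·BB·BB·BA·BA·AC·BB·BB·BB·BB
    A ↦ BA
    B ↦ BB
    C ↦ AC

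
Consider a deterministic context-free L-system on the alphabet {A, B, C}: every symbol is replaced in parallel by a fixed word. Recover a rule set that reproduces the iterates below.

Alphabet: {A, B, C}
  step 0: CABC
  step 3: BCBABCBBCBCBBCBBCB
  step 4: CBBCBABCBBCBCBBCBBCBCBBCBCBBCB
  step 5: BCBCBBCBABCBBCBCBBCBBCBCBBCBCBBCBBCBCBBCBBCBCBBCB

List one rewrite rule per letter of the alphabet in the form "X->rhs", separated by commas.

  step 4 ⇒ step 5: CBBCBABCBBCBCBBCBBCBCBBCBCBBCB ⇒ B·CB·CB·B·CB·AB·CB·B·CB·CB·B·CB·B·CB·CB·B·CB·CB·B·CB·B·CB·CB·B·CB·B·CB·CB·B·CB
    A ↦ AB
    B ↦ CB
    C ↦ B

A->AB, B->CB, C->B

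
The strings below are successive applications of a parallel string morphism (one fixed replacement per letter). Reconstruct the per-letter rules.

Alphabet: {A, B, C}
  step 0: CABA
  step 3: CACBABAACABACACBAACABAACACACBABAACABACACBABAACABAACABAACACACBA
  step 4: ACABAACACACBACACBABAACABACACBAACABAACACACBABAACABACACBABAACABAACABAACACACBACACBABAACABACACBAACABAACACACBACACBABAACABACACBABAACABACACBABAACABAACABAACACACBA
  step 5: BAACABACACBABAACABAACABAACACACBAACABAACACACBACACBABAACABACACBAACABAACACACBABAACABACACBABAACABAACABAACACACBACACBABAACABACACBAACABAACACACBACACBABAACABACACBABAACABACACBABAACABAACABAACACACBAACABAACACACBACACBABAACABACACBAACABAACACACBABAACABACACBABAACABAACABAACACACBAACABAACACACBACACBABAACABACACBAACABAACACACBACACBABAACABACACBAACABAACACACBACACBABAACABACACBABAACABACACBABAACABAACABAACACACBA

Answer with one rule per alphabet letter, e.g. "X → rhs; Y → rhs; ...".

A->BA, B->CAC, C->ACA

  step 4 ⇒ step 5: ACABAACACACBACACBABAACABACACBAACABAACACACBABAACABACACBABAACABAACABAACACACBACACBABAACABACACBAACABAACACACBACACBABAACABACACBABAACABACACBABAACABAACABAACACACBA ⇒ BA·ACA·BA·CAC·BA·BA·ACA·BA·ACA·BA·ACA·CAC·BA·ACA·BA·ACA·CAC·BA·CAC·BA·BA·ACA·BA·CAC·BA·ACA·BA·ACA·CAC·BA·BA·ACA·BA·CAC·BA·BA·ACA·BA·ACA·BA·ACA·CAC·BA·CAC·BA·BA·ACA·BA·CAC·BA·ACA·BA·ACA·CAC·BA·CAC·BA·BA·ACA·BA·CAC·BA·BA·ACA·BA·CAC·BA·BA·ACA·BA·ACA·BA·ACA·CAC·BA·ACA·BA·ACA·CAC·BA·CAC·BA·BA·ACA·BA·CAC·BA·ACA·BA·ACA·CAC·BA·BA·ACA·BA·CAC·BA·BA·ACA·BA·ACA·BA·ACA·CAC·BA·ACA·BA·ACA·CAC·BA·CAC·BA·BA·ACA·BA·CAC·BA·ACA·BA·ACA·CAC·BA·CAC·BA·BA·ACA·BA·CAC·BA·ACA·BA·ACA·CAC·BA·CAC·BA·BA·ACA·BA·CAC·BA·BA·ACA·BA·CAC·BA·BA·ACA·BA·ACA·BA·ACA·CAC·BA
    A ↦ BA
    B ↦ CAC
    C ↦ ACA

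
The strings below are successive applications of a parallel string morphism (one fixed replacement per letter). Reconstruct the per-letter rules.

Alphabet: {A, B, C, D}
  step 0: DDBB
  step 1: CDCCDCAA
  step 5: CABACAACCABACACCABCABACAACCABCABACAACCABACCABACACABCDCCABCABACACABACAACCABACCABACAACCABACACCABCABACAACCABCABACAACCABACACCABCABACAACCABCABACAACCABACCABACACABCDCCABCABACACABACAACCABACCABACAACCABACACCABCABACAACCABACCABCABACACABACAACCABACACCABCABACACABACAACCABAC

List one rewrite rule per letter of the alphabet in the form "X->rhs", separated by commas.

A->AC, B->A, C->CAB, D->CDC

  step 0 ⇒ step 1: DDBB ⇒ CDC·CDC·A·A
    B ↦ A
    D ↦ CDC
    A ↦ AC  (constrained at step 1)
    C ↦ CAB  (constrained at step 1)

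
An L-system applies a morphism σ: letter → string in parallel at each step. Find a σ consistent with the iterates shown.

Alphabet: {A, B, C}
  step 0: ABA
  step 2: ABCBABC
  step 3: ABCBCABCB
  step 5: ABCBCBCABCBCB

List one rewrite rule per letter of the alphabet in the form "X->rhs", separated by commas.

  step 2 ⇒ step 3: ABCBABC ⇒ AB·C·B·C·AB·C·B
    A ↦ AB
    B ↦ C
    C ↦ B

A->AB, B->C, C->B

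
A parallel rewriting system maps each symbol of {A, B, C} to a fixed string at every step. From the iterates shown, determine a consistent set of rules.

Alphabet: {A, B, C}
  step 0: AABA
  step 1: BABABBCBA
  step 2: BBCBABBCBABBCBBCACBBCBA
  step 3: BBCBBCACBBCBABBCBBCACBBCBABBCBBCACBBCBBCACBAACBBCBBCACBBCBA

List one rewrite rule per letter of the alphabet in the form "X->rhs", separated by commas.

A->BA, B->BBC, C->AC

  step 2 ⇒ step 3: BBCBABBCBABBCBBCACBBCBA ⇒ BBC·BBC·AC·BBC·BA·BBC·BBC·AC·BBC·BA·BBC·BBC·AC·BBC·BBC·AC·BA·AC·BBC·BBC·AC·BBC·BA
    A ↦ BA
    B ↦ BBC
    C ↦ AC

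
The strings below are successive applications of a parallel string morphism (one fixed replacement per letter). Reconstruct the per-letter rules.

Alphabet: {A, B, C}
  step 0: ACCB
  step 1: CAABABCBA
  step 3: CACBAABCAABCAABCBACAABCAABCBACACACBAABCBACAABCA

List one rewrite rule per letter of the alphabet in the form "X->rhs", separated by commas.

  step 0 ⇒ step 1: ACCB ⇒ CA·AB·AB·CBA
    A ↦ CA
    B ↦ CBA
    C ↦ AB

A->CA, B->CBA, C->AB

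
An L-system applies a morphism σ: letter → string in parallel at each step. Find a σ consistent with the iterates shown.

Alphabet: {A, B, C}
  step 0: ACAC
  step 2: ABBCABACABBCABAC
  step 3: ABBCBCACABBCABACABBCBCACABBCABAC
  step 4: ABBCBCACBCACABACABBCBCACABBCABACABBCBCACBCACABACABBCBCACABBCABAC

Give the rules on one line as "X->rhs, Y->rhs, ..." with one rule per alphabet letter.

A->AB, B->BC, C->AC

  step 3 ⇒ step 4: ABBCBCACABBCABACABBCBCACABBCABAC ⇒ AB·BC·BC·AC·BC·AC·AB·AC·AB·BC·BC·AC·AB·BC·AB·AC·AB·BC·BC·AC·BC·AC·AB·AC·AB·BC·BC·AC·AB·BC·AB·AC
    A ↦ AB
    B ↦ BC
    C ↦ AC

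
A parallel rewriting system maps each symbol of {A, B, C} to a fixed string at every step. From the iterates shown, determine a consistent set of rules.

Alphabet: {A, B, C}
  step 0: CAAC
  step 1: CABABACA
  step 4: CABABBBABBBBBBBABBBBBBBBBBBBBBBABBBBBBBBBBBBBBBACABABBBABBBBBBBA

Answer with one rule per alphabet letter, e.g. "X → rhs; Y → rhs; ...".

A->BA, B->BB, C->CA

  step 0 ⇒ step 1: CAAC ⇒ CA·BA·BA·CA
    A ↦ BA
    C ↦ CA
    B ↦ BB  (constrained at step 1)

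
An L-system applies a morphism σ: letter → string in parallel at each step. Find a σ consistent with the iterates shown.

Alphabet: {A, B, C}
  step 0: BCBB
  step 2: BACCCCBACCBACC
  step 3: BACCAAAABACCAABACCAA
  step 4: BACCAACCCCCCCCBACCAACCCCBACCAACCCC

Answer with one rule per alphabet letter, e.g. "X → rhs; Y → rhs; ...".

  step 3 ⇒ step 4: BACCAAAABACCAABACCAA ⇒ BA·CC·A·A·CC·CC·CC·CC·BA·CC·A·A·CC·CC·BA·CC·A·A·CC·CC
    A ↦ CC
    B ↦ BA
    C ↦ A

A->CC, B->BA, C->A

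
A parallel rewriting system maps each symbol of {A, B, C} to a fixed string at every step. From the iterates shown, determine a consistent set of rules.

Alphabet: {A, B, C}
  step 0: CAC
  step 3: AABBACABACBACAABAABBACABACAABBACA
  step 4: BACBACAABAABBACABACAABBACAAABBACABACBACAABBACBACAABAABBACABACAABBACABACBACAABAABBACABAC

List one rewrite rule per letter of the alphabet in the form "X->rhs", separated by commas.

A->BAC, B->AAB, C->A

  step 3 ⇒ step 4: AABBACABACBACAABAABBACABACAABBACA ⇒ BAC·BAC·AAB·AAB·BAC·A·BAC·AAB·BAC·A·AAB·BAC·A·BAC·BAC·AAB·BAC·BAC·AAB·AAB·BAC·A·BAC·AAB·BAC·A·BAC·BAC·AAB·AAB·BAC·A·BAC
    A ↦ BAC
    B ↦ AAB
    C ↦ A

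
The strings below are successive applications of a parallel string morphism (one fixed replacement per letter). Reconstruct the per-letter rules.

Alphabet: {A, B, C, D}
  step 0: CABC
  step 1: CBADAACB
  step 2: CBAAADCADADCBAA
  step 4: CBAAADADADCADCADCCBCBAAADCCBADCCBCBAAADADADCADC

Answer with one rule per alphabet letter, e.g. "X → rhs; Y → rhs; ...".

  step 1 ⇒ step 2: CBADAACB ⇒ CB·AA·AD·C·AD·AD·CB·AA
    A ↦ AD
    B ↦ AA
    C ↦ CB
    D ↦ C

A->AD, B->AA, C->CB, D->C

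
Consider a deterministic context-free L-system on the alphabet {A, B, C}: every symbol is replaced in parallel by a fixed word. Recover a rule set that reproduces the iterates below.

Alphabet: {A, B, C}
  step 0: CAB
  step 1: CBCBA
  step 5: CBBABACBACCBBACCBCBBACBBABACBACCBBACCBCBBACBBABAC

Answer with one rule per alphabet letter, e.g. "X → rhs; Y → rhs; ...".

  step 0 ⇒ step 1: CAB ⇒ CB·C·BA
    A ↦ C
    B ↦ BA
    C ↦ CB

A->C, B->BA, C->CB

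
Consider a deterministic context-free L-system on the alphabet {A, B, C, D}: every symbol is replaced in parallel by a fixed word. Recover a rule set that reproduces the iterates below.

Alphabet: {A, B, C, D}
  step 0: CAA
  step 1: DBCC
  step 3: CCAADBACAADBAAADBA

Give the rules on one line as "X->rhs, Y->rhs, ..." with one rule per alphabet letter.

  step 0 ⇒ step 1: CAA ⇒ DB·C·C
    A ↦ C
    C ↦ DB
    B ↦ DBA  (constrained at step 1)
    D ↦ AA  (constrained at step 1)

A->C, B->DBA, C->DB, D->AA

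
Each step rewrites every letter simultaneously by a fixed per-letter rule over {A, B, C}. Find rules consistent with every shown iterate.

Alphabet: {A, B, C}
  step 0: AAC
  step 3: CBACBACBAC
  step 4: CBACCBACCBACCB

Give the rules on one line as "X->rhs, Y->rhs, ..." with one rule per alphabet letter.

A->C, B->A, C->CB

  step 3 ⇒ step 4: CBACBACBAC ⇒ CB·A·C·CB·A·C·CB·A·C·CB
    A ↦ C
    B ↦ A
    C ↦ CB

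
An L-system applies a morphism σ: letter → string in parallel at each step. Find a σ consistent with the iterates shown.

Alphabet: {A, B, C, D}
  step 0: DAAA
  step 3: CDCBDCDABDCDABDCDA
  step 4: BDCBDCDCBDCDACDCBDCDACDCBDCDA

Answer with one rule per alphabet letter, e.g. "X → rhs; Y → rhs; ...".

A->DA, B->CD, C->BD, D->C

  step 3 ⇒ step 4: CDCBDCDABDCDABDCDA ⇒ BD·C·BD·CD·C·BD·C·DA·CD·C·BD·C·DA·CD·C·BD·C·DA
    A ↦ DA
    B ↦ CD
    C ↦ BD
    D ↦ C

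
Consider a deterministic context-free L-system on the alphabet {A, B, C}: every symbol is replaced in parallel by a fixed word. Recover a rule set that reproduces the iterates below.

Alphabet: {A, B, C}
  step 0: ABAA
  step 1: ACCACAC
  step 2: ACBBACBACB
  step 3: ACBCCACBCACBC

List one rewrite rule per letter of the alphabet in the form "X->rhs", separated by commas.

  step 2 ⇒ step 3: ACBBACBACB ⇒ AC·B·C·C·AC·B·C·AC·B·C
    A ↦ AC
    B ↦ C
    C ↦ B

A->AC, B->C, C->B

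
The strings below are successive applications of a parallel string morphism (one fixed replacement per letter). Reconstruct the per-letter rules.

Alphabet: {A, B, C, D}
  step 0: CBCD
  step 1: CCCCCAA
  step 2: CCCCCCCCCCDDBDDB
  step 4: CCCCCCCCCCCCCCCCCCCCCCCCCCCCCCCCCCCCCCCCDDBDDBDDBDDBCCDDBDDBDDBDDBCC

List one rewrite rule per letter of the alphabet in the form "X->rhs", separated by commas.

A->DDB, B->C, C->CC, D->AA

  step 1 ⇒ step 2: CCCCCAA ⇒ CC·CC·CC·CC·CC·DDB·DDB
    A ↦ DDB
    C ↦ CC
  step 0 ⇒ step 1: CBCD ⇒ CC·C·CC·AA
    B ↦ C
  step 0 ⇒ step 1: CBCD ⇒ CC·C·CC·AA
    D ↦ AA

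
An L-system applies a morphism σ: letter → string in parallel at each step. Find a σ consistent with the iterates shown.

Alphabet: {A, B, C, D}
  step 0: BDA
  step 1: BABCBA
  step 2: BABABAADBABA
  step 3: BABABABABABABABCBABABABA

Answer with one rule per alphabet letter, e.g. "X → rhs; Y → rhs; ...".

  step 2 ⇒ step 3: BABABAADBABA ⇒ BA·BA·BA·BA·BA·BA·BA·BC·BA·BA·BA·BA
    A ↦ BA
    B ↦ BA
    D ↦ BC
  step 1 ⇒ step 2: BABCBA ⇒ BA·BA·BA·AD·BA·BA
    C ↦ AD

A->BA, B->BA, C->AD, D->BC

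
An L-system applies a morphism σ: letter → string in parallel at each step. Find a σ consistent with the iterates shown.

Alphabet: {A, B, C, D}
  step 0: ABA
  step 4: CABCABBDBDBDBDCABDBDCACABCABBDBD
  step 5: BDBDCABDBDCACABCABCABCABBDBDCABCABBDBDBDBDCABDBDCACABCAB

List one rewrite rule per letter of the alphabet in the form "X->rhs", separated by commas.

  step 4 ⇒ step 5: CABCABBDBDBDBDCABDBDCACABCABBDBD ⇒ BD·BD·CA·BD·BD·CA·CA·B·CA·B·CA·B·CA·B·BD·BD·CA·B·CA·B·BD·BD·BD·BD·CA·BD·BD·CA·CA·B·CA·B
    A ↦ BD
    B ↦ CA
    C ↦ BD
    D ↦ B

A->BD, B->CA, C->BD, D->B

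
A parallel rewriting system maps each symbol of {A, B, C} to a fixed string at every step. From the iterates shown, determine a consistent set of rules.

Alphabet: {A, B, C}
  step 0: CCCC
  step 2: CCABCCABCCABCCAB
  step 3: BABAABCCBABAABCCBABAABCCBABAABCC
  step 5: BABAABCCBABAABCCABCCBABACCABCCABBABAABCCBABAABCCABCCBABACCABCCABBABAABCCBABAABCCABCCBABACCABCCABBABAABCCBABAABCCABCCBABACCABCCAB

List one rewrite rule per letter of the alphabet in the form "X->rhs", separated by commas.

  step 2 ⇒ step 3: CCABCCABCCABCCAB ⇒ BA·BA·AB·CC·BA·BA·AB·CC·BA·BA·AB·CC·BA·BA·AB·CC
    A ↦ AB
    B ↦ CC
    C ↦ BA

A->AB, B->CC, C->BA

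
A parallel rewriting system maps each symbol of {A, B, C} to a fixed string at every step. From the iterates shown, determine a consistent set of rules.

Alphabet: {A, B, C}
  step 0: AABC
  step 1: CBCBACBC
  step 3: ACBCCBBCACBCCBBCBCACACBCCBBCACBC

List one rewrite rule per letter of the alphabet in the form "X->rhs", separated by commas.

A->CB, B->AC, C->BC

  step 0 ⇒ step 1: AABC ⇒ CB·CB·AC·BC
    A ↦ CB
    B ↦ AC
    C ↦ BC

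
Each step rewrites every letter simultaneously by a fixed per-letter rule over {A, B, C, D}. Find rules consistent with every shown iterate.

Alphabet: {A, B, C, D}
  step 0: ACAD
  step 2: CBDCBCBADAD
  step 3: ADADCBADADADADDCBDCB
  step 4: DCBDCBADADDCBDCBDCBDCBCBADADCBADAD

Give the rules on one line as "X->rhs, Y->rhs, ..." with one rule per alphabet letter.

A->D, B->AD, C->AD, D->CB

  step 3 ⇒ step 4: ADADCBADADADADDCBDCB ⇒ D·CB·D·CB·AD·AD·D·CB·D·CB·D·CB·D·CB·CB·AD·AD·CB·AD·AD
    A ↦ D
    B ↦ AD
    C ↦ AD
    D ↦ CB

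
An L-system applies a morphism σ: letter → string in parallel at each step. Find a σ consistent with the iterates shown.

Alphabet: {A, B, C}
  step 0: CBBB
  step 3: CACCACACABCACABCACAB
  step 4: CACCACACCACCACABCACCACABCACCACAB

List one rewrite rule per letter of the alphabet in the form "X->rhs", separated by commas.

A->C, B->AB, C->CA

  step 3 ⇒ step 4: CACCACACABCACABCACAB ⇒ CA·C·CA·CA·C·CA·C·CA·C·AB·CA·C·CA·C·AB·CA·C·CA·C·AB
    A ↦ C
    B ↦ AB
    C ↦ CA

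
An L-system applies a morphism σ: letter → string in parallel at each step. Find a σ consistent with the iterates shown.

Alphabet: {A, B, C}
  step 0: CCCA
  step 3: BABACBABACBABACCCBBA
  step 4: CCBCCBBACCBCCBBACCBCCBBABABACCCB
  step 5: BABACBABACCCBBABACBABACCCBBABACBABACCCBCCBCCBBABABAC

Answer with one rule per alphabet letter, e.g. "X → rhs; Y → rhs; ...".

  step 4 ⇒ step 5: CCBCCBBACCBCCBBACCBCCBBABABACCCB ⇒ BA·BA·C·BA·BA·C·C·CB·BA·BA·C·BA·BA·C·C·CB·BA·BA·C·BA·BA·C·C·CB·C·CB·C·CB·BA·BA·BA·C
    A ↦ CB
    B ↦ C
    C ↦ BA

A->CB, B->C, C->BA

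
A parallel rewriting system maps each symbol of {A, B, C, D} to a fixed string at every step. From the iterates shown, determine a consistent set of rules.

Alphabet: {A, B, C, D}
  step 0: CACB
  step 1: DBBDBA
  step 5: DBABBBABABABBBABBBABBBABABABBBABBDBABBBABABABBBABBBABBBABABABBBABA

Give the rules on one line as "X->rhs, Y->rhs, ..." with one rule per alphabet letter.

A->BB, B->BA, C->D, D->C

  step 0 ⇒ step 1: CACB ⇒ D·BB·D·BA
    A ↦ BB
    B ↦ BA
    C ↦ D
    D ↦ C  (constrained at step 1)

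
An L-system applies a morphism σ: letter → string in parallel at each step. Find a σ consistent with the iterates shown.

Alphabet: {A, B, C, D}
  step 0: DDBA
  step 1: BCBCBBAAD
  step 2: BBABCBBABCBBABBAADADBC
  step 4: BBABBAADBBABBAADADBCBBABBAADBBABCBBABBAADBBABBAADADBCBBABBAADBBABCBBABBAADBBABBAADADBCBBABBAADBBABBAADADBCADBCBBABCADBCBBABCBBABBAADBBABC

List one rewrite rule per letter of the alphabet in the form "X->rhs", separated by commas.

  step 1 ⇒ step 2: BCBCBBAAD ⇒ BBA·BC·BBA·BC·BBA·BBA·AD·AD·BC
    A ↦ AD
    B ↦ BBA
    C ↦ BC
    D ↦ BC

A->AD, B->BBA, C->BC, D->BC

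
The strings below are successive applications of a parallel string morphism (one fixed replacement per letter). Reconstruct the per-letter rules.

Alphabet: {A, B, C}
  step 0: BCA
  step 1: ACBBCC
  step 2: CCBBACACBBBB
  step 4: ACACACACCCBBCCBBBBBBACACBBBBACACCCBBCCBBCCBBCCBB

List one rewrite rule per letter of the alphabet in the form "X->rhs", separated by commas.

A->CC, B->AC, C->BB

  step 1 ⇒ step 2: ACBBCC ⇒ CC·BB·AC·AC·BB·BB
    A ↦ CC
    B ↦ AC
    C ↦ BB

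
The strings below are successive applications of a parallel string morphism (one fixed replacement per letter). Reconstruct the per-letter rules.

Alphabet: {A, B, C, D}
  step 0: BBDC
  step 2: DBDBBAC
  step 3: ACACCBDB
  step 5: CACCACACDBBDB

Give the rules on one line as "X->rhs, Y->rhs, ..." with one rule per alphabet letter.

  step 2 ⇒ step 3: DBDBBAC ⇒ A·C·A·C·C·B·DB
    A ↦ B
    B ↦ C
    C ↦ DB
    D ↦ A

A->B, B->C, C->DB, D->A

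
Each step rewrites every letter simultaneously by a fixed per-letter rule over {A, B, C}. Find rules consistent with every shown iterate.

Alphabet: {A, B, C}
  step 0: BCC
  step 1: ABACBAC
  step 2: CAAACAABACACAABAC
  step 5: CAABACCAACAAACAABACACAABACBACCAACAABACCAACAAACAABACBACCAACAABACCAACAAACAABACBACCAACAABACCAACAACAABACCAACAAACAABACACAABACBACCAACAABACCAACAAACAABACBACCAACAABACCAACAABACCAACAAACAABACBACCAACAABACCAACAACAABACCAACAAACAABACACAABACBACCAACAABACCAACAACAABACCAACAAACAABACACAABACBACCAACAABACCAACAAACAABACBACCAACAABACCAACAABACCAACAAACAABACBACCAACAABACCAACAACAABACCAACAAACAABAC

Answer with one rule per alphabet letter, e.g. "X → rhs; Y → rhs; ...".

  step 1 ⇒ step 2: ABACBAC ⇒ CAA·A·CAA·BAC·A·CAA·BAC
    A ↦ CAA
    B ↦ A
    C ↦ BAC

A->CAA, B->A, C->BAC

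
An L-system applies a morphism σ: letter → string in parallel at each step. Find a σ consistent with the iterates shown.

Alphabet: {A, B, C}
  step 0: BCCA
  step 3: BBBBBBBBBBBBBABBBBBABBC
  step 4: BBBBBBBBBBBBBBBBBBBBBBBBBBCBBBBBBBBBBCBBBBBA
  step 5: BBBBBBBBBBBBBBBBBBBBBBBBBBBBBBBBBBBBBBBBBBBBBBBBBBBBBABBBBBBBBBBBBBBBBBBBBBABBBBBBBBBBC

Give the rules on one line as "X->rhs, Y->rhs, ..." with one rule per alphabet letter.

  step 4 ⇒ step 5: BBBBBBBBBBBBBBBBBBBBBBBBBBCBBBBBBBBBBCBBBBBA ⇒ BB·BB·BB·BB·BB·BB·BB·BB·BB·BB·BB·BB·BB·BB·BB·BB·BB·BB·BB·BB·BB·BB·BB·BB·BB·BB·BA·BB·BB·BB·BB·BB·BB·BB·BB·BB·BB·BA·BB·BB·BB·BB·BB·C
    A ↦ C
    B ↦ BB
    C ↦ BA

A->C, B->BB, C->BA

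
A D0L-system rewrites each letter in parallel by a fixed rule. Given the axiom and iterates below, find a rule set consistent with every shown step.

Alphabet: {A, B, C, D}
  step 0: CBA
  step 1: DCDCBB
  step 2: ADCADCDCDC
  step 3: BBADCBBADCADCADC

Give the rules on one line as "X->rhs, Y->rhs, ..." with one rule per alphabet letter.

A->BB, B->DC, C->DC, D->A

  step 2 ⇒ step 3: ADCADCDCDC ⇒ BB·A·DC·BB·A·DC·A·DC·A·DC
    A ↦ BB
    C ↦ DC
    D ↦ A
  step 0 ⇒ step 1: CBA ⇒ DC·DC·BB
    B ↦ DC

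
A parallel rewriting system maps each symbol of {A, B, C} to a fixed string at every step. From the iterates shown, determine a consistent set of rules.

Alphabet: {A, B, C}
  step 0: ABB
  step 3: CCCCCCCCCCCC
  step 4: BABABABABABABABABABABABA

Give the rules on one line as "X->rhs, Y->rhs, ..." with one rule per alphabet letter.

A->CC, B->C, C->BA

  step 3 ⇒ step 4: CCCCCCCCCCCC ⇒ BA·BA·BA·BA·BA·BA·BA·BA·BA·BA·BA·BA
    C ↦ BA
    A ↦ CC  (constrained at step 0)
    B ↦ C  (constrained at step 0)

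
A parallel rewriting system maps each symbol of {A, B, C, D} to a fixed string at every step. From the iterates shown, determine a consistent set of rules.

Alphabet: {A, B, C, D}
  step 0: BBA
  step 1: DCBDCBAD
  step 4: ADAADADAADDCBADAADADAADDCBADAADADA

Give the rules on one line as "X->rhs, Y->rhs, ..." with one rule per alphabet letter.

A->AD, B->DCB, C->D, D->A

  step 0 ⇒ step 1: BBA ⇒ DCB·DCB·AD
    A ↦ AD
    B ↦ DCB
    C ↦ D  (constrained at step 1)
    D ↦ A  (constrained at step 1)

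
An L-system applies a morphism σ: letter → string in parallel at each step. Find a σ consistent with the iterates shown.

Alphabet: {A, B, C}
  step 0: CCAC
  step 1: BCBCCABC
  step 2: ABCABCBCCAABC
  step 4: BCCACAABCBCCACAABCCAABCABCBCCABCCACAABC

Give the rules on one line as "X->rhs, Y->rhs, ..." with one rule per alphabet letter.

  step 1 ⇒ step 2: BCBCCABC ⇒ A·BC·A·BC·BC·CA·A·BC
    A ↦ CA
    B ↦ A
    C ↦ BC

A->CA, B->A, C->BC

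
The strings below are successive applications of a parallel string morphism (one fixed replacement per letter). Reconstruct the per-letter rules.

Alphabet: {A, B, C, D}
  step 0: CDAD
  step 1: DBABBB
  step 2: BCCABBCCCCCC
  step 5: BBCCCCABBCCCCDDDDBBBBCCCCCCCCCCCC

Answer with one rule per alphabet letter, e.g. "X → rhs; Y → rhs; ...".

  step 1 ⇒ step 2: DBABBB ⇒ B·CC·ABB·CC·CC·CC
    A ↦ ABB
    B ↦ CC
    D ↦ B
  step 0 ⇒ step 1: CDAD ⇒ D·B·ABB·B
    C ↦ D

A->ABB, B->CC, C->D, D->B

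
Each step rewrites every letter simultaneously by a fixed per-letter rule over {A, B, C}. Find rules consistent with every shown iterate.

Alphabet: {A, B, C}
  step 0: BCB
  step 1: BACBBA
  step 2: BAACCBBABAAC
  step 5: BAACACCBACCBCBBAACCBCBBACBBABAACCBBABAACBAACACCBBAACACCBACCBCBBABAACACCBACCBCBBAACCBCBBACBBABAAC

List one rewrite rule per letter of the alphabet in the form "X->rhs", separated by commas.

  step 1 ⇒ step 2: BACBBA ⇒ BA·AC·CB·BA·BA·AC
    A ↦ AC
    B ↦ BA
    C ↦ CB

A->AC, B->BA, C->CB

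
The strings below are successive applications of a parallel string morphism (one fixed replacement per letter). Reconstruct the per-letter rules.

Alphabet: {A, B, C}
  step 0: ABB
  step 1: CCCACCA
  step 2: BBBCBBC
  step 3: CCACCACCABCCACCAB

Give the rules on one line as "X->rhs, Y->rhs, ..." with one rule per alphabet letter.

  step 2 ⇒ step 3: BBBCBBC ⇒ CCA·CCA·CCA·B·CCA·CCA·B
    B ↦ CCA
    C ↦ B
  step 0 ⇒ step 1: ABB ⇒ C·CCA·CCA
    A ↦ C

A->C, B->CCA, C->B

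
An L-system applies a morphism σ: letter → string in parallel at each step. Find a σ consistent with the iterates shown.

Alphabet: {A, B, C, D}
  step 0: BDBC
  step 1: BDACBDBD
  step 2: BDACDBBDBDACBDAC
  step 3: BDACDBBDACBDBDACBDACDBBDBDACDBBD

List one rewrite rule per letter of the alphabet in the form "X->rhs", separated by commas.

  step 2 ⇒ step 3: BDACDBBDBDACBDAC ⇒ BD·AC·DB·BD·AC·BD·BD·AC·BD·AC·DB·BD·BD·AC·DB·BD
    A ↦ DB
    B ↦ BD
    C ↦ BD
    D ↦ AC

A->DB, B->BD, C->BD, D->AC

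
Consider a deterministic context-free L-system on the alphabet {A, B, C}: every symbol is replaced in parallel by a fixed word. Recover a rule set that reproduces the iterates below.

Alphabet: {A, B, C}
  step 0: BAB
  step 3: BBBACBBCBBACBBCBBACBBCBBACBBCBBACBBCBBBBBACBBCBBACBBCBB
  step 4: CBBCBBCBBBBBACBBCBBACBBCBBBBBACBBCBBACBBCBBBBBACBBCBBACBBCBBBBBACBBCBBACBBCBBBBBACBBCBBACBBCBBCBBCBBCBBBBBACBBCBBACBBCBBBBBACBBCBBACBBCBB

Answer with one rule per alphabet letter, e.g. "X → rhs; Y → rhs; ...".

  step 3 ⇒ step 4: BBBACBBCBBACBBCBBACBBCBBACBBCBBACBBCBBBBBACBBCBBACBBCBB ⇒ CBB·CBB·CBB·BBB·A·CBB·CBB·A·CBB·CBB·BBB·A·CBB·CBB·A·CBB·CBB·BBB·A·CBB·CBB·A·CBB·CBB·BBB·A·CBB·CBB·A·CBB·CBB·BBB·A·CBB·CBB·A·CBB·CBB·CBB·CBB·CBB·BBB·A·CBB·CBB·A·CBB·CBB·BBB·A·CBB·CBB·A·CBB·CBB
    A ↦ BBB
    B ↦ CBB
    C ↦ A

A->BBB, B->CBB, C->A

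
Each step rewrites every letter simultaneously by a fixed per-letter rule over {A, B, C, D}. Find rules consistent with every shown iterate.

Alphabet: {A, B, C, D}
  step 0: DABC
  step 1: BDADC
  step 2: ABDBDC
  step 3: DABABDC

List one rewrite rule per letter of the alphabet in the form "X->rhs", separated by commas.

  step 2 ⇒ step 3: ABDBDC ⇒ D·A·B·A·B·DC
    A ↦ D
    B ↦ A
    C ↦ DC
    D ↦ B

A->D, B->A, C->DC, D->B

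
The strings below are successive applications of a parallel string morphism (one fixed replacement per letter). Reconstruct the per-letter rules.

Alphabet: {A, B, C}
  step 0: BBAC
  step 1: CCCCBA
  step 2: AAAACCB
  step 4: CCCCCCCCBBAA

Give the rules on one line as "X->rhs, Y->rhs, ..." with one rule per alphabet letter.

A->B, B->CC, C->A

  step 1 ⇒ step 2: CCCCBA ⇒ A·A·A·A·CC·B
    A ↦ B
    B ↦ CC
    C ↦ A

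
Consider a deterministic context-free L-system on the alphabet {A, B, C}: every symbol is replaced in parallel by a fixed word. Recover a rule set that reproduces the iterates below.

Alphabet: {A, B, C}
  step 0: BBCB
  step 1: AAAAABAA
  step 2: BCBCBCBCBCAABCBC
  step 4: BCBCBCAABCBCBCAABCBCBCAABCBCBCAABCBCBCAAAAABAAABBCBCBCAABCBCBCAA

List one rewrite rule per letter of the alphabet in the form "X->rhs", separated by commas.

  step 1 ⇒ step 2: AAAAABAA ⇒ BC·BC·BC·BC·BC·AA·BC·BC
    A ↦ BC
    B ↦ AA
  step 0 ⇒ step 1: BBCB ⇒ AA·AA·AB·AA
    C ↦ AB

A->BC, B->AA, C->AB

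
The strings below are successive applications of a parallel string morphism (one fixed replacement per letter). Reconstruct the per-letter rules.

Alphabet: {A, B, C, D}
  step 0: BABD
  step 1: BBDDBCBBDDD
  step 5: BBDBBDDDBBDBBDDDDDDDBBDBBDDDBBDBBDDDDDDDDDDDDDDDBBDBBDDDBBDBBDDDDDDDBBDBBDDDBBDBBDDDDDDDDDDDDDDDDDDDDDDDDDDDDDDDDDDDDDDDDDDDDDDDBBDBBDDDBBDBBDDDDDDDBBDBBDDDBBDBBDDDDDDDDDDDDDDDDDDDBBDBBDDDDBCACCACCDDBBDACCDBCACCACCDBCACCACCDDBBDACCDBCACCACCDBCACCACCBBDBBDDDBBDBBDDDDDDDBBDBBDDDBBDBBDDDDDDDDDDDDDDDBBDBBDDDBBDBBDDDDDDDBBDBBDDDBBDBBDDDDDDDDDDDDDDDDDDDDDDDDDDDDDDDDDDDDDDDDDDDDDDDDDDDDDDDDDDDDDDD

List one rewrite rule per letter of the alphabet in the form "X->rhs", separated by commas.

  step 0 ⇒ step 1: BABD ⇒ BBD·DBC·BBD·DD
    A ↦ DBC
    B ↦ BBD
    D ↦ DD
    C ↦ ACC  (constrained at step 1)

A->DBC, B->BBD, C->ACC, D->DD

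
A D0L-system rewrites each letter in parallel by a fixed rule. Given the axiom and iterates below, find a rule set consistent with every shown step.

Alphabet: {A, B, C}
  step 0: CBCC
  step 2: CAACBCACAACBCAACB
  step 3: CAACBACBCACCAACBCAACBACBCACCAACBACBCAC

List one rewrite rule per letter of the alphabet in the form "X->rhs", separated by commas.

  step 2 ⇒ step 3: CAACBCACAACBCAACB ⇒ CA·ACB·ACB·CA·C·CA·ACB·CA·ACB·ACB·CA·C·CA·ACB·ACB·CA·C
    A ↦ ACB
    B ↦ C
    C ↦ CA

A->ACB, B->C, C->CA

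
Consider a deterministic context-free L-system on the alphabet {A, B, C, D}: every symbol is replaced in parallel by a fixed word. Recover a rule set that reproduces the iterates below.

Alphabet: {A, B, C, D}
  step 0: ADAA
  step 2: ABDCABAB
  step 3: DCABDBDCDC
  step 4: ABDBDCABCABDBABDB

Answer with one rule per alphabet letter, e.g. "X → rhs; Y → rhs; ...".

A->D, B->C, C->DB, D->AB

  step 3 ⇒ step 4: DCABDBDCDC ⇒ AB·DB·D·C·AB·C·AB·DB·AB·DB
    A ↦ D
    B ↦ C
    C ↦ DB
    D ↦ AB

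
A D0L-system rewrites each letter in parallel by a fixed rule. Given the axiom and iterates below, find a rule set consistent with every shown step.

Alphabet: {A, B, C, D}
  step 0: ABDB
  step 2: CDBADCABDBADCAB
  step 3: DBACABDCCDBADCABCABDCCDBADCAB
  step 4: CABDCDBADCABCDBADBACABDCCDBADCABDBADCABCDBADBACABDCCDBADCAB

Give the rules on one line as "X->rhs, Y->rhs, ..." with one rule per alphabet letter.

  step 3 ⇒ step 4: DBACABDCCDBADCABCABDCCDBADCAB ⇒ C·AB·DC·DBA·DC·AB·C·DBA·DBA·C·AB·DC·C·DBA·DC·AB·DBA·DC·AB·C·DBA·DBA·C·AB·DC·C·DBA·DC·AB
    A ↦ DC
    B ↦ AB
    C ↦ DBA
    D ↦ C

A->DC, B->AB, C->DBA, D->C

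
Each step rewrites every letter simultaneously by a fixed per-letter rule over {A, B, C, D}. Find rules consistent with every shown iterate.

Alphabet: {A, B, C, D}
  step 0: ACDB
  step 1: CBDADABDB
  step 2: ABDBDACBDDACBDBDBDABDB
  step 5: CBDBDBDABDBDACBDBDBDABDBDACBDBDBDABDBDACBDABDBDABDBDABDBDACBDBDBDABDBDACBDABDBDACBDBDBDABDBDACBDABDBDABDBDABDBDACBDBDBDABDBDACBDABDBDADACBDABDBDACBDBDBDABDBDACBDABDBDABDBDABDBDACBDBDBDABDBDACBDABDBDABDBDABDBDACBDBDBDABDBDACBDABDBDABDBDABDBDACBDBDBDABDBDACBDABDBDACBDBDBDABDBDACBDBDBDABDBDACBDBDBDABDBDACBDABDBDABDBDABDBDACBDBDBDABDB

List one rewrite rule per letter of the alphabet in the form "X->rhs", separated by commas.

A->CBD, B->BDB, C->A, D->DA

  step 1 ⇒ step 2: CBDADABDB ⇒ A·BDB·DA·CBD·DA·CBD·BDB·DA·BDB
    A ↦ CBD
    B ↦ BDB
    C ↦ A
    D ↦ DA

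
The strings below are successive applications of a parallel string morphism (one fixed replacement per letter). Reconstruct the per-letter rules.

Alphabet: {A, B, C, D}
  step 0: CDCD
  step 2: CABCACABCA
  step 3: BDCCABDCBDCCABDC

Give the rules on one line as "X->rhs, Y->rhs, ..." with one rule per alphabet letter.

  step 2 ⇒ step 3: CABCACABCA ⇒ BD·C·CA·BD·C·BD·C·CA·BD·C
    A ↦ C
    B ↦ CA
    C ↦ BD
    D ↦ B  (constrained at step 0)

A->C, B->CA, C->BD, D->B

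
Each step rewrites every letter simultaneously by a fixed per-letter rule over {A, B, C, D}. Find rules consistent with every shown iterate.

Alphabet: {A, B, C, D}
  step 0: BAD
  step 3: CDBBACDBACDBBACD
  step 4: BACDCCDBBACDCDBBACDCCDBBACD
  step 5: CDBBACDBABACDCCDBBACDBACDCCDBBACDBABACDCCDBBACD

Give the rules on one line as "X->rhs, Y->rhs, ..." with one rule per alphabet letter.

  step 4 ⇒ step 5: BACDCCDBBACDCDBBACDCCDBBACD ⇒ C·DB·BA·CD·BA·BA·CD·C·C·DB·BA·CD·BA·CD·C·C·DB·BA·CD·BA·BA·CD·C·C·DB·BA·CD
    A ↦ DB
    B ↦ C
    C ↦ BA
    D ↦ CD

A->DB, B->C, C->BA, D->CD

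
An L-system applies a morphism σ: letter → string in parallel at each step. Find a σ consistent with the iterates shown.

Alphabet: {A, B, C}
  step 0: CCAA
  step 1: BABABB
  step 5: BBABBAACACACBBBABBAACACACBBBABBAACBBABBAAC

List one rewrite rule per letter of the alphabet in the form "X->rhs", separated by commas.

  step 0 ⇒ step 1: CCAA ⇒ BA·BA·B·B
    A ↦ B
    C ↦ BA
    B ↦ AC  (constrained at step 1)

A->B, B->AC, C->BA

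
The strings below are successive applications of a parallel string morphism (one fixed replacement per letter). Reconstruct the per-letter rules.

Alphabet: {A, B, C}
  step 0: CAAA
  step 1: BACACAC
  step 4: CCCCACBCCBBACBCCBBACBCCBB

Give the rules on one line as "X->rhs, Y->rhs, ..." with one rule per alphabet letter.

A->AC, B->CC, C->B

  step 0 ⇒ step 1: CAAA ⇒ B·AC·AC·AC
    A ↦ AC
    C ↦ B
    B ↦ CC  (constrained at step 1)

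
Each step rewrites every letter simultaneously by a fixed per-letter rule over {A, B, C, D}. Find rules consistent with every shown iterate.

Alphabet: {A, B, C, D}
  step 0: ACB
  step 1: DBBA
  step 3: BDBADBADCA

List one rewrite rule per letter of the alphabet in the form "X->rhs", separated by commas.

  step 0 ⇒ step 1: ACB ⇒ D·B·BA
    A ↦ D
    B ↦ BA
    C ↦ B
    D ↦ CA  (constrained at step 1)

A->D, B->BA, C->B, D->CA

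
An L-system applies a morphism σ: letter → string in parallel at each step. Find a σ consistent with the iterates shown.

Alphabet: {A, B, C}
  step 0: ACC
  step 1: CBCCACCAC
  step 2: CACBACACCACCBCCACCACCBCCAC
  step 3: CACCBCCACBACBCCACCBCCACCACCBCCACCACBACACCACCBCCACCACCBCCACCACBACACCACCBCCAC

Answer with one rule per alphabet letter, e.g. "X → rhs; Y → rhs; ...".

A->CBC, B->BA, C->CAC

  step 2 ⇒ step 3: CACBACACCACCBCCACCACCBCCAC ⇒ CAC·CBC·CAC·BA·CBC·CAC·CBC·CAC·CAC·CBC·CAC·CAC·BA·CAC·CAC·CBC·CAC·CAC·CBC·CAC·CAC·BA·CAC·CAC·CBC·CAC
    A ↦ CBC
    B ↦ BA
    C ↦ CAC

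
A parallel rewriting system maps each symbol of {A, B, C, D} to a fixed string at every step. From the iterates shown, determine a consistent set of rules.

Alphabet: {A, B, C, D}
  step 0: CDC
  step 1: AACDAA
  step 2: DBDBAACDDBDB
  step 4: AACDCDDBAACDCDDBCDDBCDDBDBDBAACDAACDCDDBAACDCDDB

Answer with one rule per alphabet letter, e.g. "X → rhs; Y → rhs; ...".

A->DB, B->DB, C->AA, D->CD

  step 1 ⇒ step 2: AACDAA ⇒ DB·DB·AA·CD·DB·DB
    A ↦ DB
    C ↦ AA
    D ↦ CD
    B ↦ DB  (constrained at step 2)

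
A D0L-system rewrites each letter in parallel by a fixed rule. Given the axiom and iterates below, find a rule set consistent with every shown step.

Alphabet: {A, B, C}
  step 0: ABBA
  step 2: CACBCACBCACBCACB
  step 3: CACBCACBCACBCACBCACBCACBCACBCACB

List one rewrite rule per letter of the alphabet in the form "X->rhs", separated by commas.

A->CB, B->CB, C->CA

  step 2 ⇒ step 3: CACBCACBCACBCACB ⇒ CA·CB·CA·CB·CA·CB·CA·CB·CA·CB·CA·CB·CA·CB·CA·CB
    A ↦ CB
    B ↦ CB
    C ↦ CA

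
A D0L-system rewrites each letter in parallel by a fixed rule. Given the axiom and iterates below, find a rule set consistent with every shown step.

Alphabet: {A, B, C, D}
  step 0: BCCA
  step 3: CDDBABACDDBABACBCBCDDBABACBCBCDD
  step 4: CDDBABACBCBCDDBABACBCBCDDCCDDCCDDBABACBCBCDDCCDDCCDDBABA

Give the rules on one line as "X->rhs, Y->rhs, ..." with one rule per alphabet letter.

A->B, B->C, C->CDD, D->BA

  step 3 ⇒ step 4: CDDBABACDDBABACBCBCDDBABACBCBCDD ⇒ CDD·BA·BA·C·B·C·B·CDD·BA·BA·C·B·C·B·CDD·C·CDD·C·CDD·BA·BA·C·B·C·B·CDD·C·CDD·C·CDD·BA·BA
    A ↦ B
    B ↦ C
    C ↦ CDD
    D ↦ BA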